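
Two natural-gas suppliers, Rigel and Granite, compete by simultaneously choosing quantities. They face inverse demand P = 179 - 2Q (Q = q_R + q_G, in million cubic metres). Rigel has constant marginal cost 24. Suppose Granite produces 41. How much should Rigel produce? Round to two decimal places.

With the rival's output fixed at 41, Rigel's profit is π_R = (179 - 2·41 - 2q_R)q_R - (24q_R) = (97 - 2q_R)q_R - (24q_R).
∂π_R/∂q_R = 73 - 4q_R = 0, so q_R = 73/4.

18.25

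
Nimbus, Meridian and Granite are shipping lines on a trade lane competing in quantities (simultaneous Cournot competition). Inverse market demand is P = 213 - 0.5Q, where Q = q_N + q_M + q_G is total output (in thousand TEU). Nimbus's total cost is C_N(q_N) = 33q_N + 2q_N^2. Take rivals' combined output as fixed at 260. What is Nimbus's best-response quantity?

With rivals' combined output fixed at 260, Nimbus's profit is π_N = (213 - (1/2)·260 - (1/2)q_N)q_N - (33q_N + 2q_N²) = (83 - (1/2)q_N)q_N - (33q_N + 2q_N²).
∂π_N/∂q_N = 50 - 5q_N = 0, so q_N = 10.

10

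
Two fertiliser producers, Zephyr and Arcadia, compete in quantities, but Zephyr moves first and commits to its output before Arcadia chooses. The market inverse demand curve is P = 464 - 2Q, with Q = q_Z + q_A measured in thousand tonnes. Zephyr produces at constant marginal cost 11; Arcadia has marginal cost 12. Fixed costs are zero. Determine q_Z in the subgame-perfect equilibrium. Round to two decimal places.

Solve by backward induction. Given q_Z, the follower Arcadia maximises π_A = (464 - 2q_Z - 2q_A)q_A - 12q_A.
Setting the follower's marginal profit to zero, 452 - 2q_Z - 4q_A = 0, i.e. q_A = (452 - 2q_Z)/4.
Zephyr substitutes q_A(q_Z) into its own profit: π_Z = q_Z(464 - 2q_Z - (452 - 2q_Z)/2) - 11q_Z = (238 - q_Z)q_Z - 11q_Z.
Leader FOC: 227 - 2q_Z = 0, so q_Z = 227/2.
Then q_A = (452 - 2·(227/2))/4 = 225/4.

113.50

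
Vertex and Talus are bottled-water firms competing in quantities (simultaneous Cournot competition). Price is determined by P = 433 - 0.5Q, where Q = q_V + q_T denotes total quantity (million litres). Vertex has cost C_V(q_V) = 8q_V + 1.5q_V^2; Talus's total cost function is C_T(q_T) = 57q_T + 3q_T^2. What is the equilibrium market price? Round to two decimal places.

Vertex's profit: π_V = (433 - 0.5Q)q_V - (8q_V + (3/2)q_V²). Setting ∂π_V/∂q_V = 0: 425 - 4q_V - (1/2)(q_T) = 0.
Talus's profit: π_T = (433 - 0.5Q)q_T - (57q_T + 3q_T²). Setting ∂π_T/∂q_T = 0: 376 - 7q_T - (1/2)(q_V) = 0.
Best responses: q_V = (425 - (1/2)q_T)/4, q_T = (376 - (1/2)q_V)/7.
Solving the pair: q_V = 100.4324, q_T = 1722/37.
Total output Q = 146.9730, so price P = 433 - (1/2)·146.9730 = 359.5135.

359.51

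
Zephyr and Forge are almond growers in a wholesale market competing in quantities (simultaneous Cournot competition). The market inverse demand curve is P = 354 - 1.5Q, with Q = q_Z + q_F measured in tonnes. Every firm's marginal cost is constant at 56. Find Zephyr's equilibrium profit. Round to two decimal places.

Each firm earns π_i = (354 - 1.5Q)q_i - 56q_i.
First-order condition (treating rivals' output as given): 298 - 3q_i - (3/2)q_j = 0.
By symmetry each firm produces the same amount; substituting q_j = q_i yields q_i = 298/(9/2) = 596/9.
Price P = 354 - (3/2)·(1192/9) = 466/3.
Zephyr's profit: (466/3 - 56)·(596/9) = 6578.0741.

6578.07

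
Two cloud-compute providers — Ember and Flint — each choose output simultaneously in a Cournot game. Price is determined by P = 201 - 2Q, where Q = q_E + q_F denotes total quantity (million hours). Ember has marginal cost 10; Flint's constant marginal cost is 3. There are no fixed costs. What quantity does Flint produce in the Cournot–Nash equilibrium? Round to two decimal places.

34.17

Ember's profit: π_E = (201 - 2Q)q_E - (10q_E). Setting ∂π_E/∂q_E = 0: 191 - 4q_E - 2(q_F) = 0.
Flint's first-order condition: 198 - 4q_F - 2(q_E) = 0.
Rearranging gives the reaction functions q_E = (191 - 2q_F)/4 and q_F = (198 - 2q_E)/4.
Solving the pair: q_E = 92/3, q_F = 205/6.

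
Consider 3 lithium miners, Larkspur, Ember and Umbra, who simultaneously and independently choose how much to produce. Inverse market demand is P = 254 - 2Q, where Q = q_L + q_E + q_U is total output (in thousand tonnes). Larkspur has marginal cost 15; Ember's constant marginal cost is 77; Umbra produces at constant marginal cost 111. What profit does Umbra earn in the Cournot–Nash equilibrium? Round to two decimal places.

5.28

Larkspur's profit: π_L = (254 - 2Q)q_L - (15q_L). Setting ∂π_L/∂q_L = 0: 239 - 4q_L - 2(q_E + q_U) = 0.
Ember's profit: π_E = (254 - 2Q)q_E - (77q_E). Setting ∂π_E/∂q_E = 0: 177 - 4q_E - 2(q_L + q_U) = 0.
Umbra's profit: π_U = (254 - 2Q)q_U - (111q_U). Setting ∂π_U/∂q_U = 0: 143 - 4q_U - 2(q_L + q_E) = 0.
Adding the 3 first-order conditions: 559 − 8Q = 0, so Q = 559/8.
Back-substituting: q_L = (239 − 559/4)/2 = 397/8, q_E = (177 − 559/4)/2 = 149/8, q_U = (143 − 559/4)/2 = 13/8.
Price P = 254 - 2·(559/8) = 457/4.
Umbra's profit: (457/4 - 111)·(13/8) = 169/32.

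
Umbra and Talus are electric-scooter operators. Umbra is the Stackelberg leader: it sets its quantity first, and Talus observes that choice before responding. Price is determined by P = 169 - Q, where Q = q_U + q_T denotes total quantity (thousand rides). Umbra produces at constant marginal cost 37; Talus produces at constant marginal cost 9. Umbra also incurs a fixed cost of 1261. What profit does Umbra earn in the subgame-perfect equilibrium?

The follower Talus best-responds to any q_U: π_T = (169 - Q)q_T - 9q_T.
Follower FOC: 160 - q_U - 2q_T = 0, so q_T(q_U) = (160 - q_U)/2.
The leader anticipates this reaction. Substituting into P = 169 - Q gives P = 89 - (1/2)q_U, so π_U = (89 - (1/2)q_U)q_U - 37q_U.
Leader FOC: 52 - q_U = 0, so q_U = 52.
Then q_T = (160 - 52)/2 = 54.
Price P = 169 - 106 = 63.
Umbra's profit: (63 - 37)·52 - 1261 = 91.

91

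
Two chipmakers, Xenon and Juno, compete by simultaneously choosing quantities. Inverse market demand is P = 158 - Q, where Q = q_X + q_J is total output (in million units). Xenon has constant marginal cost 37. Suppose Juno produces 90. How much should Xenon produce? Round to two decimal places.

With the rival's output fixed at 90, Xenon's profit is π_X = (158 - 90 - q_X)q_X - (37q_X) = (68 - q_X)q_X - (37q_X).
∂π_X/∂q_X = 31 - 2q_X = 0, so q_X = 31/2.

15.50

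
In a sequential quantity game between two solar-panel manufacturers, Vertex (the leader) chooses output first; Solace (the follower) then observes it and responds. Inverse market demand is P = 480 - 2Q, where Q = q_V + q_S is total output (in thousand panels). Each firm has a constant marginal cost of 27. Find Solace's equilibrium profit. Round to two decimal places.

The follower Solace best-responds to any q_V: π_S = (480 - 2Q)q_S - 27q_S.
Follower FOC: 453 - 2q_V - 4q_S = 0, so q_S(q_V) = (453 - 2q_V)/4.
The leader anticipates this reaction. Substituting into P = 480 - 2Q gives P = 507/2 - q_V, so π_V = (507/2 - q_V)q_V - 27q_V.
Leader FOC: 453/2 - 2q_V = 0, so q_V = 453/4.
Then q_S = (453 - 2·(453/4))/4 = 453/8.
Price P = 480 - 2·(1359/8) = 561/4.
Solace's profit: (561/4 - 27)·(453/8) = 6412.7813.

6412.78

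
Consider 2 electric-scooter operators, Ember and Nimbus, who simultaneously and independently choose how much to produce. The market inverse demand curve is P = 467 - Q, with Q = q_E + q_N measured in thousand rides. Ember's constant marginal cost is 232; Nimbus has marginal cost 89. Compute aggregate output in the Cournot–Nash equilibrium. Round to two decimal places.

204.33

Ember's profit: π_E = (467 - Q)q_E - (232q_E). Setting ∂π_E/∂q_E = 0: 235 - 2q_E - (q_N) = 0.
Nimbus's profit: π_N = (467 - Q)q_N - (89q_N). Setting ∂π_N/∂q_N = 0: 378 - 2q_N - (q_E) = 0.
Best responses: q_E = (235 - q_N)/2, q_N = (378 - q_E)/2.
Solving the pair: q_E = 92/3, q_N = 521/3.
Total output Q = 92/3 + 521/3 = 613/3.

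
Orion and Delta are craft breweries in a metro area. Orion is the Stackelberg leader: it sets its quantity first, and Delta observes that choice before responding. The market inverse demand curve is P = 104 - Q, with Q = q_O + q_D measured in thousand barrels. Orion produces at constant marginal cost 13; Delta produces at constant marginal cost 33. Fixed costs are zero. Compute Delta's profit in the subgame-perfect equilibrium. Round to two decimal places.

60.06

The follower Delta best-responds to any q_O: π_D = (104 - Q)q_D - 33q_D.
Setting the follower's marginal profit to zero, 71 - q_O - 2q_D = 0, i.e. q_D = (71 - q_O)/2.
The leader anticipates this reaction. Substituting into P = 104 - Q gives P = 137/2 - (1/2)q_O, so π_O = (137/2 - (1/2)q_O)q_O - 13q_O.
Leader FOC: 111/2 - q_O = 0, so q_O = 111/2.
Then q_D = (71 - 111/2)/2 = 31/4.
Price P = 104 - 253/4 = 163/4.
Delta's profit: (163/4 - 33)·(31/4) = 961/16.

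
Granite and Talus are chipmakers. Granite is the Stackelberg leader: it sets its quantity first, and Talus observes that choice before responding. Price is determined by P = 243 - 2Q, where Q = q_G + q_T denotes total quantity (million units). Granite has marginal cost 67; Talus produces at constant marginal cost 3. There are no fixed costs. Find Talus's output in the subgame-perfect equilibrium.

46

Solve by backward induction. Given q_G, the follower Talus maximises π_T = (243 - 2q_G - 2q_T)q_T - 3q_T.
Setting the follower's marginal profit to zero, 240 - 2q_G - 4q_T = 0, i.e. q_T = (240 - 2q_G)/4.
Granite substitutes q_T(q_G) into its own profit: π_G = q_G(243 - 2q_G - (240 - 2q_G)/2) - 67q_G = (123 - q_G)q_G - 67q_G.
The leader's first-order condition 56 - 2q_G = 0 yields q_G = 28.
Then q_T = (240 - 2·28)/4 = 46.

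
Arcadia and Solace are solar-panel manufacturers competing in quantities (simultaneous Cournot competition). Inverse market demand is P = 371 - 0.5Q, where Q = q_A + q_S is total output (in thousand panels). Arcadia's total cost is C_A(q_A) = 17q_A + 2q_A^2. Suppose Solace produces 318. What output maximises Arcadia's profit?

39

With the rival's output fixed at 318, Arcadia's profit is π_A = (371 - (1/2)·318 - (1/2)q_A)q_A - (17q_A + 2q_A²) = (212 - (1/2)q_A)q_A - (17q_A + 2q_A²).
∂π_A/∂q_A = 195 - 5q_A = 0, so q_A = 39.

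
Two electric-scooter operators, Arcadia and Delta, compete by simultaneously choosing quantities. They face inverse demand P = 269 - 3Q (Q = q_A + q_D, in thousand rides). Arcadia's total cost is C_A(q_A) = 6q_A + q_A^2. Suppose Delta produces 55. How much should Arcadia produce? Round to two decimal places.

With the rival's output fixed at 55, Arcadia's profit is π_A = (269 - 3·55 - 3q_A)q_A - (6q_A + q_A²) = (104 - 3q_A)q_A - (6q_A + q_A²).
∂π_A/∂q_A = 98 - 8q_A = 0, so q_A = 49/4.

12.25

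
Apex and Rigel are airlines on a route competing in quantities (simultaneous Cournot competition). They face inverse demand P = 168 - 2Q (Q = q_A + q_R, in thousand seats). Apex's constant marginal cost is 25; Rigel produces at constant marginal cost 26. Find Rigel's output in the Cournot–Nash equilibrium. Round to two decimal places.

Apex's profit: π_A = (168 - 2Q)q_A - (25q_A). Setting ∂π_A/∂q_A = 0: 143 - 4q_A - 2(q_R) = 0.
Rigel's first-order condition: 142 - 4q_R - 2(q_A) = 0.
Best responses: q_A = (143 - 2q_R)/4, q_R = (142 - 2q_A)/4.
Substituting one into the other gives q_A = 24 and q_R = 47/2.

23.50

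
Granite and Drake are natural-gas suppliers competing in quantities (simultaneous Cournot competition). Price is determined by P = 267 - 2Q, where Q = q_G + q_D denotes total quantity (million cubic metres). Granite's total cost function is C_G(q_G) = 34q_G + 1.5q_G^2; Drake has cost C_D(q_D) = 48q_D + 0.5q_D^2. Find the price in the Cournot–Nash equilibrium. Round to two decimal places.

Granite's profit: π_G = (267 - 2Q)q_G - (34q_G + (3/2)q_G²). Setting ∂π_G/∂q_G = 0: 233 - 7q_G - 2(q_D) = 0.
Drake's first-order condition: 219 - 5q_D - 2(q_G) = 0.
So q_G = (233 - 2q_D)/7 and q_D = (219 - 2q_G)/5.
Substituting one into the other gives q_G = 727/31 and q_D = 1067/31.
Total output Q = 1794/31, so price P = 267 - 2·(1794/31) = 151.2581.

151.26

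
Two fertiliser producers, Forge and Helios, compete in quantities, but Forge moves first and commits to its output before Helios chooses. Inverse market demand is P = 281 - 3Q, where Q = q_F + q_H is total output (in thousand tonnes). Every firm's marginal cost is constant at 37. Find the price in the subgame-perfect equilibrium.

98

The follower Helios best-responds to any q_F: π_H = (281 - 3Q)q_H - 37q_H.
∂π_H/∂q_H = 244 - 3q_F - 6q_H = 0 gives the reaction function q_H = (244 - 3q_F)/6.
Forge substitutes q_H(q_F) into its own profit: π_F = q_F(281 - 3q_F - (244 - 3q_F)/2) - 37q_F = (159 - (3/2)q_F)q_F - 37q_F.
The leader's first-order condition 122 - 3q_F = 0 yields q_F = 122/3.
Then q_H = (244 - 3·(122/3))/6 = 61/3.
Total output Q = 61, so price P = 281 - 3·61 = 98.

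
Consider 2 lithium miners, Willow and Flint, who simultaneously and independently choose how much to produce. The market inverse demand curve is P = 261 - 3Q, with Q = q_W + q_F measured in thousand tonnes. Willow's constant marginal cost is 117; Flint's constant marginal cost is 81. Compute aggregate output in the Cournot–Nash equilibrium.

36

Willow's profit: π_W = (261 - 3Q)q_W - (117q_W). Setting ∂π_W/∂q_W = 0: 144 - 6q_W - 3(q_F) = 0.
Flint's profit: π_F = (261 - 3Q)q_F - (81q_F). Setting ∂π_F/∂q_F = 0: 180 - 6q_F - 3(q_W) = 0.
Rearranging gives the reaction functions q_W = (144 - 3q_F)/6 and q_F = (180 - 3q_W)/6.
Substituting one into the other gives q_W = 12 and q_F = 24.
Total output Q = 12 + 24 = 36.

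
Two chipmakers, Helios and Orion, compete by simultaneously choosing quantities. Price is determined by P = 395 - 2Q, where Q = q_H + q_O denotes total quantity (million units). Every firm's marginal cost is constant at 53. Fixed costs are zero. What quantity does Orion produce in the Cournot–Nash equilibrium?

57

Each firm earns π_i = (395 - 2Q)q_i - 53q_i.
First-order condition (treating rivals' output as given): 342 - 4q_i - 2q_j = 0.
By symmetry each firm produces the same amount; substituting q_j = q_i yields q_i = 342/6 = 57.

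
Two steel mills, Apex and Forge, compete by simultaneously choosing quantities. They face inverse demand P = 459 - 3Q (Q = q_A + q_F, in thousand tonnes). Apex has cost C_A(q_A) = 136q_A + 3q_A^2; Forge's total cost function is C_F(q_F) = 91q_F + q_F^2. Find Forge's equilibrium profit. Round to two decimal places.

Apex's profit: π_A = (459 - 3Q)q_A - (136q_A + 3q_A²). Setting ∂π_A/∂q_A = 0: 323 - 12q_A - 3(q_F) = 0.
Forge's first-order condition: 368 - 8q_F - 3(q_A) = 0.
So q_A = (323 - 3q_F)/12 and q_F = (368 - 3q_A)/8.
Substituting one into the other gives q_A = 1480/87 and q_F = 1149/29.
Price P = 459 - 3·56.6322 = 289.1034.
Forge's profit: 289.1034·(1149/29) - 91·(1149/29) - (1149/29)² = 6279.1962.

6279.20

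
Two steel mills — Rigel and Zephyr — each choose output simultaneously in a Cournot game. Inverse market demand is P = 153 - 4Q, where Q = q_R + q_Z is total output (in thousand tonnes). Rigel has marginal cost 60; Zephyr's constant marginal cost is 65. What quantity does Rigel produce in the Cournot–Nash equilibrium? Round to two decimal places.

Rigel's profit: π_R = (153 - 4Q)q_R - (60q_R). Setting ∂π_R/∂q_R = 0: 93 - 8q_R - 4(q_Z) = 0.
Zephyr's first-order condition: 88 - 8q_Z - 4(q_R) = 0.
So q_R = (93 - 4q_Z)/8 and q_Z = (88 - 4q_R)/8.
Solving the pair: q_R = 49/6, q_Z = 83/12.

8.17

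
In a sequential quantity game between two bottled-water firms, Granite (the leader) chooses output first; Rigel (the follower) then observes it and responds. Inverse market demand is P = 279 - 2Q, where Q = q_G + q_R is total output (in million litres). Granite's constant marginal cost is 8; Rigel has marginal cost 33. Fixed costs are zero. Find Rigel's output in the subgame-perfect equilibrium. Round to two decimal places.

24.50

The follower Rigel best-responds to any q_G: π_R = (279 - 2Q)q_R - 33q_R.
∂π_R/∂q_R = 246 - 2q_G - 4q_R = 0 gives the reaction function q_R = (246 - 2q_G)/4.
The leader anticipates this reaction. Substituting into P = 279 - 2Q gives P = 156 - q_G, so π_G = (156 - q_G)q_G - 8q_G.
The leader's first-order condition 148 - 2q_G = 0 yields q_G = 74.
Then q_R = (246 - 2·74)/4 = 49/2.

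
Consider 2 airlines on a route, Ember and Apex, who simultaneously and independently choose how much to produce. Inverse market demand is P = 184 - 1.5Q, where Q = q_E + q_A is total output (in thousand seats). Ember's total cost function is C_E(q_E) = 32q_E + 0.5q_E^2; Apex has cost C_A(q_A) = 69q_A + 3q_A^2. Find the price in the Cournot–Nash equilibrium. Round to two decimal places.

Ember's profit: π_E = (184 - 1.5Q)q_E - (32q_E + (1/2)q_E²). Setting ∂π_E/∂q_E = 0: 152 - 4q_E - (3/2)(q_A) = 0.
Apex's first-order condition: 115 - 9q_A - (3/2)(q_E) = 0.
Best responses: q_E = (152 - (3/2)q_A)/4, q_A = (115 - (3/2)q_E)/9.
Solving the pair: q_E = 1594/45, q_A = 928/135.
Total output Q = 1142/27, so price P = 184 - (3/2)·(1142/27) = 1085/9.

120.56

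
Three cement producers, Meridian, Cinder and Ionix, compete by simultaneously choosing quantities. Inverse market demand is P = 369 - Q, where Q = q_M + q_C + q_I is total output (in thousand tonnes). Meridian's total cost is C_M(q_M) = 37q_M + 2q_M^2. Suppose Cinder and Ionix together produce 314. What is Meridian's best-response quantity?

3

With rivals' combined output fixed at 314, Meridian's profit is π_M = (369 - 314 - q_M)q_M - (37q_M + 2q_M²) = (55 - q_M)q_M - (37q_M + 2q_M²).
∂π_M/∂q_M = 18 - 6q_M = 0, so q_M = 3.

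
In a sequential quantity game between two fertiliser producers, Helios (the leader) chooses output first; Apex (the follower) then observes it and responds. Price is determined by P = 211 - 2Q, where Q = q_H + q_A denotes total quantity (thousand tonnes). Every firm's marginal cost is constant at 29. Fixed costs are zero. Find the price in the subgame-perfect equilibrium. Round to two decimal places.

Solve by backward induction. Given q_H, the follower Apex maximises π_A = (211 - 2q_H - 2q_A)q_A - 29q_A.
Follower FOC: 182 - 2q_H - 4q_A = 0, so q_A(q_H) = (182 - 2q_H)/4.
Helios substitutes q_A(q_H) into its own profit: π_H = q_H(211 - 2q_H - (182 - 2q_H)/2) - 29q_H = (120 - q_H)q_H - 29q_H.
Maximising: ∂π_H/∂q_H = 91 - 2q_H = 0, giving q_H = 91/2.
Then q_A = (182 - 2·(91/2))/4 = 91/4.
Total output Q = 273/4, so price P = 211 - 2·(273/4) = 149/2.

74.50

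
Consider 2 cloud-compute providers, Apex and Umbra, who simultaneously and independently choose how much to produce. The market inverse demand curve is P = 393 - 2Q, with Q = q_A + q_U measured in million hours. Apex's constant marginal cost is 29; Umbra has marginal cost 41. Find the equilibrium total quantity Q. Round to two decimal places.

119.33

Apex's profit: π_A = (393 - 2Q)q_A - (29q_A). Setting ∂π_A/∂q_A = 0: 364 - 4q_A - 2(q_U) = 0.
Umbra's profit: π_U = (393 - 2Q)q_U - (41q_U). Setting ∂π_U/∂q_U = 0: 352 - 4q_U - 2(q_A) = 0.
Best responses: q_A = (364 - 2q_U)/4, q_U = (352 - 2q_A)/4.
Solving the pair: q_A = 188/3, q_U = 170/3.
Total output Q = 188/3 + 170/3 = 358/3.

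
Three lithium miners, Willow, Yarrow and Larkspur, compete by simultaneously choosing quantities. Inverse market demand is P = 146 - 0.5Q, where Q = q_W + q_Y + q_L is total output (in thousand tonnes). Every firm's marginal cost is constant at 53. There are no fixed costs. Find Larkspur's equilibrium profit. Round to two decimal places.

A representative firm's profit is π_i = q_i(146 - 0.5Q) - 53q_i.
First-order condition (treating rivals' output as given): 93 - q_i - (1/2)·Σ_{j≠i} q_j = 0.
With identical firms every q_j equals q_i, so Σ_{j≠i} q_j = 2q_i and 93 = 2q_i, giving q_i = 93/2.
Price P = 146 - (1/2)·(279/2) = 305/4.
Larkspur's profit: (305/4 - 53)·(93/2) = 1081.1250.

1081.13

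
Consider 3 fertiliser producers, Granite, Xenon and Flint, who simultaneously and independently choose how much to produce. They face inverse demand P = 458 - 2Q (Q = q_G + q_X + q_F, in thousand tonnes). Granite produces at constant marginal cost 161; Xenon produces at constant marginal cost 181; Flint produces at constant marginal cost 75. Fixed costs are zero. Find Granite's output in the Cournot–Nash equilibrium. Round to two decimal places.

Granite's profit: π_G = (458 - 2Q)q_G - (161q_G). Setting ∂π_G/∂q_G = 0: 297 - 4q_G - 2(q_X + q_F) = 0.
Xenon's profit: π_X = (458 - 2Q)q_X - (181q_X). Setting ∂π_X/∂q_X = 0: 277 - 4q_X - 2(q_G + q_F) = 0.
Flint's profit: π_F = (458 - 2Q)q_F - (75q_F). Setting ∂π_F/∂q_F = 0: 383 - 4q_F - 2(q_G + q_X) = 0.
Adding the 3 first-order conditions: 957 − 8Q = 0, so Q = 957/8.
Back-substituting: q_G = (297 − 957/4)/2 = 231/8, q_X = (277 − 957/4)/2 = 151/8, q_F = (383 − 957/4)/2 = 575/8.

28.88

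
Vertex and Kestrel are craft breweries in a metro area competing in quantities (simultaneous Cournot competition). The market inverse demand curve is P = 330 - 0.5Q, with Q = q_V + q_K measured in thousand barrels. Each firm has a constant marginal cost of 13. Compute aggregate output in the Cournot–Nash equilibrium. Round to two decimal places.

422.67

A representative firm's profit is π_i = q_i(330 - 0.5Q) - 13q_i.
First-order condition (treating rivals' output as given): 317 - q_i - (1/2)q_j = 0.
By symmetry each firm produces the same amount; substituting q_j = q_i yields q_i = 317/(3/2) = 634/3.
Total output Q = 634/3 + 634/3 = 1268/3.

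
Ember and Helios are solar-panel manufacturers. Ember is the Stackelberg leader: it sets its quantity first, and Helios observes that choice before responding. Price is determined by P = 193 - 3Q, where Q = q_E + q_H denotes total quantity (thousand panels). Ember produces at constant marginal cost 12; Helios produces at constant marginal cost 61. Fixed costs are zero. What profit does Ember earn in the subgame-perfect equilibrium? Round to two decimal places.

Solve by backward induction. Given q_E, the follower Helios maximises π_H = (193 - 3q_E - 3q_H)q_H - 61q_H.
Follower FOC: 132 - 3q_E - 6q_H = 0, so q_H(q_E) = (132 - 3q_E)/6.
The leader anticipates this reaction. Substituting into P = 193 - 3Q gives P = 127 - (3/2)q_E, so π_E = (127 - (3/2)q_E)q_E - 12q_E.
Maximising: ∂π_E/∂q_E = 115 - 3q_E = 0, giving q_E = 115/3.
Then q_H = (132 - 3·(115/3))/6 = 17/6.
Price P = 193 - 3·(247/6) = 139/2.
Ember's profit: (139/2 - 12)·(115/3) = 2204.1667.

2204.17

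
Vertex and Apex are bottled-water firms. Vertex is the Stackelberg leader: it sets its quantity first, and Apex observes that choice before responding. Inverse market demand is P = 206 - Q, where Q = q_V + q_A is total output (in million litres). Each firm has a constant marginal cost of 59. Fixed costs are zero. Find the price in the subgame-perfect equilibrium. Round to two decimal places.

95.75

The follower Apex best-responds to any q_V: π_A = (206 - Q)q_A - 59q_A.
Follower FOC: 147 - q_V - 2q_A = 0, so q_A(q_V) = (147 - q_V)/2.
The leader anticipates this reaction. Substituting into P = 206 - Q gives P = 265/2 - (1/2)q_V, so π_V = (265/2 - (1/2)q_V)q_V - 59q_V.
Leader FOC: 147/2 - q_V = 0, so q_V = 147/2.
Then q_A = (147 - 147/2)/2 = 147/4.
Total output Q = 441/4, so price P = 206 - 441/4 = 383/4.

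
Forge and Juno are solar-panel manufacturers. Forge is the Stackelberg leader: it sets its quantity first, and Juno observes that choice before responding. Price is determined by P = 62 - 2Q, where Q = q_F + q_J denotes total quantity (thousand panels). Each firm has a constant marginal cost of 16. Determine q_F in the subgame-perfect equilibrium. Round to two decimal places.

11.50

The follower Juno best-responds to any q_F: π_J = (62 - 2Q)q_J - 16q_J.
∂π_J/∂q_J = 46 - 2q_F - 4q_J = 0 gives the reaction function q_J = (46 - 2q_F)/4.
The leader anticipates this reaction. Substituting into P = 62 - 2Q gives P = 39 - q_F, so π_F = (39 - q_F)q_F - 16q_F.
Maximising: ∂π_F/∂q_F = 23 - 2q_F = 0, giving q_F = 23/2.
Then q_J = (46 - 2·(23/2))/4 = 23/4.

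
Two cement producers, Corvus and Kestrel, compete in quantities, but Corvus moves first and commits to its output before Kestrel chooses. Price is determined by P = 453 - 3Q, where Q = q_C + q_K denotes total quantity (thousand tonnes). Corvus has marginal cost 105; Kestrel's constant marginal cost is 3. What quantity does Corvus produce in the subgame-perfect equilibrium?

41

The follower Kestrel best-responds to any q_C: π_K = (453 - 3Q)q_K - 3q_K.
Setting the follower's marginal profit to zero, 450 - 3q_C - 6q_K = 0, i.e. q_K = (450 - 3q_C)/6.
The leader anticipates this reaction. Substituting into P = 453 - 3Q gives P = 228 - (3/2)q_C, so π_C = (228 - (3/2)q_C)q_C - 105q_C.
Maximising: ∂π_C/∂q_C = 123 - 3q_C = 0, giving q_C = 41.
Then q_K = (450 - 3·41)/6 = 109/2.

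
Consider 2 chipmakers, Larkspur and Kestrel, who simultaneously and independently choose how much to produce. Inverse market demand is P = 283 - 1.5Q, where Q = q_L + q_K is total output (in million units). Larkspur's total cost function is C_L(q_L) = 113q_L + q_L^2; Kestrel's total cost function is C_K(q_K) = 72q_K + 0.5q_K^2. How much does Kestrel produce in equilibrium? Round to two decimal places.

Larkspur's profit: π_L = (283 - 1.5Q)q_L - (113q_L + q_L²). Setting ∂π_L/∂q_L = 0: 170 - 5q_L - (3/2)(q_K) = 0.
Kestrel's profit: π_K = (283 - 1.5Q)q_K - (72q_K + (1/2)q_K²). Setting ∂π_K/∂q_K = 0: 211 - 4q_K - (3/2)(q_L) = 0.
Rearranging gives the reaction functions q_L = (170 - (3/2)q_K)/5 and q_K = (211 - (3/2)q_L)/4.
Solving the pair: q_L = 1454/71, q_K = 45.0704.

45.07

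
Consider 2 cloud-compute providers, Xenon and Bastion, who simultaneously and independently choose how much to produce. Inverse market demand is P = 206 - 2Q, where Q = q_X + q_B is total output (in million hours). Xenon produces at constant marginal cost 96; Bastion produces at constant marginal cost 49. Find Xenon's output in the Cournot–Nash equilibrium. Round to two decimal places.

Xenon's profit: π_X = (206 - 2Q)q_X - (96q_X). Setting ∂π_X/∂q_X = 0: 110 - 4q_X - 2(q_B) = 0.
Bastion's first-order condition: 157 - 4q_B - 2(q_X) = 0.
Best responses: q_X = (110 - 2q_B)/4, q_B = (157 - 2q_X)/4.
Solving the pair: q_X = 21/2, q_B = 34.

10.50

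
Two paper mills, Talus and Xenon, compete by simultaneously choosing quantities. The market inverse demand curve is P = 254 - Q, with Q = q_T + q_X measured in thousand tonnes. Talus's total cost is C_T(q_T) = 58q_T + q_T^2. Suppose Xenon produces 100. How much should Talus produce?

With the rival's output fixed at 100, Talus's profit is π_T = (254 - 100 - q_T)q_T - (58q_T + q_T²) = (154 - q_T)q_T - (58q_T + q_T²).
∂π_T/∂q_T = 96 - 4q_T = 0, so q_T = 24.

24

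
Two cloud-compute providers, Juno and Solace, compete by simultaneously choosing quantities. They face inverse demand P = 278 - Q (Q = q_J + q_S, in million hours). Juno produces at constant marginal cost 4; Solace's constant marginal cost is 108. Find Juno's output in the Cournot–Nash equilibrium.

Juno's profit: π_J = (278 - Q)q_J - (4q_J). Setting ∂π_J/∂q_J = 0: 274 - 2q_J - (q_S) = 0.
Solace's profit: π_S = (278 - Q)q_S - (108q_S). Setting ∂π_S/∂q_S = 0: 170 - 2q_S - (q_J) = 0.
Best responses: q_J = (274 - q_S)/2, q_S = (170 - q_J)/2.
Substituting one into the other gives q_J = 126 and q_S = 22.

126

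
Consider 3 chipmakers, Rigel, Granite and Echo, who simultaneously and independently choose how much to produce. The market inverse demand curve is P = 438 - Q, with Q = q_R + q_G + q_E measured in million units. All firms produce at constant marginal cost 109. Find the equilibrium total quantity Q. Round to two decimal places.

246.75

Each firm earns π_i = (438 - Q)q_i - 109q_i.
First-order condition (treating rivals' output as given): 329 - 2q_i - Σ_{j≠i} q_j = 0.
With identical firms every q_j equals q_i, so Σ_{j≠i} q_j = 2q_i and 329 = 4q_i, giving q_i = 329/4.
Total output Q = 329/4 + 329/4 + 329/4 = 987/4.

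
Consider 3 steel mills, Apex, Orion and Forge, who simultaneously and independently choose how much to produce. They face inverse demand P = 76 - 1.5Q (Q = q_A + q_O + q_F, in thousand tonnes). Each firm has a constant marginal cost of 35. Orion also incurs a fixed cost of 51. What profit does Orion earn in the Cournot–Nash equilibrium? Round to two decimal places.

19.04

Each firm earns π_i = (76 - 1.5Q)q_i - 35q_i.
First-order condition (treating rivals' output as given): 41 - 3q_i - (3/2)·Σ_{j≠i} q_j = 0.
By symmetry each firm produces the same amount; substituting Σ_{j≠i} q_j = 2q_i yields q_i = 41/6.
Price P = 76 - (3/2)·(41/2) = 181/4.
Orion's profit: (181/4 - 35)·(41/6) - 51 = 457/24.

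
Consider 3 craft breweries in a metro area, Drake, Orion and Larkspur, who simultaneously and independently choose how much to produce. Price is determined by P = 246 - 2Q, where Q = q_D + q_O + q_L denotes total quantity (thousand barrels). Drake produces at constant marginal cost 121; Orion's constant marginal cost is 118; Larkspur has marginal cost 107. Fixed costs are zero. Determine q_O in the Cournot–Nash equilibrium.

15

Drake's profit: π_D = (246 - 2Q)q_D - (121q_D). Setting ∂π_D/∂q_D = 0: 125 - 4q_D - 2(q_O + q_L) = 0.
Orion's profit: π_O = (246 - 2Q)q_O - (118q_O). Setting ∂π_O/∂q_O = 0: 128 - 4q_O - 2(q_D + q_L) = 0.
Larkspur's profit: π_L = (246 - 2Q)q_L - (107q_L). Setting ∂π_L/∂q_L = 0: 139 - 4q_L - 2(q_D + q_O) = 0.
Adding the 3 first-order conditions: 392 − 8Q = 0, so Q = 49.
Back-substituting: q_D = (125 − 98)/2 = 27/2, q_O = (128 − 98)/2 = 15, q_L = (139 − 98)/2 = 41/2.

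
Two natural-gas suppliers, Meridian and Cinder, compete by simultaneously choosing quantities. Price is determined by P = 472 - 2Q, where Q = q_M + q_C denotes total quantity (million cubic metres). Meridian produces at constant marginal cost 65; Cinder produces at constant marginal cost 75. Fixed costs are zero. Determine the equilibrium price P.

204

Meridian's profit: π_M = (472 - 2Q)q_M - (65q_M). Setting ∂π_M/∂q_M = 0: 407 - 4q_M - 2(q_C) = 0.
Cinder's profit: π_C = (472 - 2Q)q_C - (75q_C). Setting ∂π_C/∂q_C = 0: 397 - 4q_C - 2(q_M) = 0.
So q_M = (407 - 2q_C)/4 and q_C = (397 - 2q_M)/4.
Substituting one into the other gives q_M = 139/2 and q_C = 129/2.
Total output Q = 134, so price P = 472 - 2·134 = 204.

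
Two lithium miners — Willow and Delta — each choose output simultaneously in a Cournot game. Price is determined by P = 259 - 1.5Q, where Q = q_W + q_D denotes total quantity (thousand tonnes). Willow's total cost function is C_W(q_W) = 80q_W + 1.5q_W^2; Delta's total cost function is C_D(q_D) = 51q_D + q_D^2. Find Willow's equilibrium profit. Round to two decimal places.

Willow's profit: π_W = (259 - 1.5Q)q_W - (80q_W + (3/2)q_W²). Setting ∂π_W/∂q_W = 0: 179 - 6q_W - (3/2)(q_D) = 0.
Delta's first-order condition: 208 - 5q_D - (3/2)(q_W) = 0.
So q_W = (179 - (3/2)q_D)/6 and q_D = (208 - (3/2)q_W)/5.
Substituting one into the other gives q_W = 21.0090 and q_D = 1306/37.
Price P = 259 - (3/2)·56.3063 = 174.5405.
Willow's profit: 174.5405·21.0090 - 80·21.0090 - (3/2)·21.0090² = 1324.1354.

1324.14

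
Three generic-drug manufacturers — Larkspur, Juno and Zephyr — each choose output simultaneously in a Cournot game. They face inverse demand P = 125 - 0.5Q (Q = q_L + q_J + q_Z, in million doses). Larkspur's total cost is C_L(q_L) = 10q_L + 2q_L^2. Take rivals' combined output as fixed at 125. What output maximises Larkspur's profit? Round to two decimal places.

With rivals' combined output fixed at 125, Larkspur's profit is π_L = (125 - (1/2)·125 - (1/2)q_L)q_L - (10q_L + 2q_L²) = (125/2 - (1/2)q_L)q_L - (10q_L + 2q_L²).
∂π_L/∂q_L = 105/2 - 5q_L = 0, so q_L = 21/2.

10.50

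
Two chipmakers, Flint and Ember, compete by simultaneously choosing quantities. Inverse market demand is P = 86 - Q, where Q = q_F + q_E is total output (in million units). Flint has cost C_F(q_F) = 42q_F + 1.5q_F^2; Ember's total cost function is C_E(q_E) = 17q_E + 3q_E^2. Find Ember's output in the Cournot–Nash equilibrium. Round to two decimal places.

7.72

Flint's profit: π_F = (86 - Q)q_F - (42q_F + (3/2)q_F²). Setting ∂π_F/∂q_F = 0: 44 - 5q_F - (q_E) = 0.
Ember's first-order condition: 69 - 8q_E - (q_F) = 0.
Best responses: q_F = (44 - q_E)/5, q_E = (69 - q_F)/8.
Substituting one into the other gives q_F = 283/39 and q_E = 301/39.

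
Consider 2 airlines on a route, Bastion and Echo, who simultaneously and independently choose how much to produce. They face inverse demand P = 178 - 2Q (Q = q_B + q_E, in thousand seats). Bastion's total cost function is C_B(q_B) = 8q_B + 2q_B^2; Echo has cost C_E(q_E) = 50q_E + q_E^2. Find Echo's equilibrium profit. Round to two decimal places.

724.98

Bastion's profit: π_B = (178 - 2Q)q_B - (8q_B + 2q_B²). Setting ∂π_B/∂q_B = 0: 170 - 8q_B - 2(q_E) = 0.
Echo's first-order condition: 128 - 6q_E - 2(q_B) = 0.
Rearranging gives the reaction functions q_B = (170 - 2q_E)/8 and q_E = (128 - 2q_B)/6.
Solving the pair: q_B = 191/11, q_E = 171/11.
Price P = 178 - 2·(362/11) = 1234/11.
Echo's profit: (1234/11)·(171/11) - 50·(171/11) - (171/11)² = 724.9835.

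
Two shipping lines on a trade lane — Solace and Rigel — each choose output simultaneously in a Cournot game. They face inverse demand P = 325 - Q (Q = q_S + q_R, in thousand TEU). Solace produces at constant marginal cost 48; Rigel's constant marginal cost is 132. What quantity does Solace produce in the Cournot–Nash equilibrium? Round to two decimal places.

Solace's profit: π_S = (325 - Q)q_S - (48q_S). Setting ∂π_S/∂q_S = 0: 277 - 2q_S - (q_R) = 0.
Rigel's profit: π_R = (325 - Q)q_R - (132q_R). Setting ∂π_R/∂q_R = 0: 193 - 2q_R - (q_S) = 0.
So q_S = (277 - q_R)/2 and q_R = (193 - q_S)/2.
Substituting one into the other gives q_S = 361/3 and q_R = 109/3.

120.33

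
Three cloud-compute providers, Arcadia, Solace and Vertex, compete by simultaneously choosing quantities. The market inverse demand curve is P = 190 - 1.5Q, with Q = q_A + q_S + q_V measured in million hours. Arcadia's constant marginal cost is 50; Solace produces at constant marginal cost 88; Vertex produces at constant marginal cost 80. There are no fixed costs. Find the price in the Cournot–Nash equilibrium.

Arcadia's profit: π_A = (190 - 1.5Q)q_A - (50q_A). Setting ∂π_A/∂q_A = 0: 140 - 3q_A - (3/2)(q_S + q_V) = 0.
Solace's first-order condition: 102 - 3q_S - (3/2)(q_A + q_V) = 0.
Vertex's first-order condition: 110 - 3q_V - (3/2)(q_A + q_S) = 0.
Adding the 3 first-order conditions: 352 − 6Q = 0, so Q = 176/3.
Back-substituting: q_A = (140 − 88)/(3/2) = 104/3, q_S = (102 − 88)/(3/2) = 28/3, q_V = (110 − 88)/(3/2) = 44/3.
Total output Q = 176/3, so price P = 190 - (3/2)·(176/3) = 102.

102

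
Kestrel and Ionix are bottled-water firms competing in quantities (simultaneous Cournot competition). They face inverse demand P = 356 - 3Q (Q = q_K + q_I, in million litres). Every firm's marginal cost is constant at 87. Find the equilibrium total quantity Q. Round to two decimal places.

Each firm earns π_i = (356 - 3Q)q_i - 87q_i.
Setting ∂π_i/∂q_i = 0 with rivals' quantities fixed: 269 - 6q_i - 3q_j = 0.
By symmetry each firm produces the same amount; substituting q_j = q_i yields q_i = 269/9.
Total output Q = 269/9 + 269/9 = 538/9.

59.78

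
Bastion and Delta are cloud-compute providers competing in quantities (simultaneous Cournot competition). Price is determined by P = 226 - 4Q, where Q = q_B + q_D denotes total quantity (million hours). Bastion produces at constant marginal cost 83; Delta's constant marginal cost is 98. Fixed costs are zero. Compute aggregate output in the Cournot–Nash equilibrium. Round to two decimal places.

22.58

Bastion's profit: π_B = (226 - 4Q)q_B - (83q_B). Setting ∂π_B/∂q_B = 0: 143 - 8q_B - 4(q_D) = 0.
Delta's first-order condition: 128 - 8q_D - 4(q_B) = 0.
Rearranging gives the reaction functions q_B = (143 - 4q_D)/8 and q_D = (128 - 4q_B)/8.
Solving the pair: q_B = 79/6, q_D = 113/12.
Total output Q = 79/6 + 113/12 = 271/12.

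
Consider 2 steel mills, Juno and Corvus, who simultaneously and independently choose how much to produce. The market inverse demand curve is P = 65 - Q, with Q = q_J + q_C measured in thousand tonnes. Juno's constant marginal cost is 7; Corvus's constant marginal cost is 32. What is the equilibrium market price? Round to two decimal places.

Juno's profit: π_J = (65 - Q)q_J - (7q_J). Setting ∂π_J/∂q_J = 0: 58 - 2q_J - (q_C) = 0.
Corvus's first-order condition: 33 - 2q_C - (q_J) = 0.
So q_J = (58 - q_C)/2 and q_C = (33 - q_J)/2.
Solving the pair: q_J = 83/3, q_C = 8/3.
Total output Q = 91/3, so price P = 65 - 91/3 = 104/3.

34.67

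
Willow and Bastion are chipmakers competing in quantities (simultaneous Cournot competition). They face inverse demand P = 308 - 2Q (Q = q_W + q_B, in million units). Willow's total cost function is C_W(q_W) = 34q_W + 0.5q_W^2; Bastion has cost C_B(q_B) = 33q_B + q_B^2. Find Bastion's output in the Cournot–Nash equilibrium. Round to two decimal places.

Willow's profit: π_W = (308 - 2Q)q_W - (34q_W + (1/2)q_W²). Setting ∂π_W/∂q_W = 0: 274 - 5q_W - 2(q_B) = 0.
Bastion's profit: π_B = (308 - 2Q)q_B - (33q_B + q_B²). Setting ∂π_B/∂q_B = 0: 275 - 6q_B - 2(q_W) = 0.
Best responses: q_W = (274 - 2q_B)/5, q_B = (275 - 2q_W)/6.
Solving the pair: q_W = 547/13, q_B = 827/26.

31.81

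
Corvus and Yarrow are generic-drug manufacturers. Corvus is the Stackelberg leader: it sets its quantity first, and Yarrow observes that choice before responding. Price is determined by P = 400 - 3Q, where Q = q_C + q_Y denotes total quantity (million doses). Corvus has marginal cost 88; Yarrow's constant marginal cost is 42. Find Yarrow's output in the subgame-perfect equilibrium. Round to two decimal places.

37.50

Solve by backward induction. Given q_C, the follower Yarrow maximises π_Y = (400 - 3q_C - 3q_Y)q_Y - 42q_Y.
∂π_Y/∂q_Y = 358 - 3q_C - 6q_Y = 0 gives the reaction function q_Y = (358 - 3q_C)/6.
Corvus substitutes q_Y(q_C) into its own profit: π_C = q_C(400 - 3q_C - (358 - 3q_C)/2) - 88q_C = (221 - (3/2)q_C)q_C - 88q_C.
Maximising: ∂π_C/∂q_C = 133 - 3q_C = 0, giving q_C = 133/3.
Then q_Y = (358 - 3·(133/3))/6 = 75/2.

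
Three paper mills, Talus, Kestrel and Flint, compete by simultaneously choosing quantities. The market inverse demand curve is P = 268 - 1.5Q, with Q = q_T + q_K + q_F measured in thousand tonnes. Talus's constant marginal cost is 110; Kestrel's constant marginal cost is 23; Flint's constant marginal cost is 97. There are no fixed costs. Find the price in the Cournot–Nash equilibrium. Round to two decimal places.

124.50

Talus's profit: π_T = (268 - 1.5Q)q_T - (110q_T). Setting ∂π_T/∂q_T = 0: 158 - 3q_T - (3/2)(q_K + q_F) = 0.
Kestrel's first-order condition: 245 - 3q_K - (3/2)(q_T + q_F) = 0.
Flint's profit: π_F = (268 - 1.5Q)q_F - (97q_F). Setting ∂π_F/∂q_F = 0: 171 - 3q_F - (3/2)(q_T + q_K) = 0.
Adding the 3 first-order conditions: 574 − 6Q = 0, so Q = 287/3.
Back-substituting: q_T = (158 − 287/2)/(3/2) = 29/3, q_K = (245 − 287/2)/(3/2) = 203/3, q_F = (171 − 287/2)/(3/2) = 55/3.
Total output Q = 287/3, so price P = 268 - (3/2)·(287/3) = 249/2.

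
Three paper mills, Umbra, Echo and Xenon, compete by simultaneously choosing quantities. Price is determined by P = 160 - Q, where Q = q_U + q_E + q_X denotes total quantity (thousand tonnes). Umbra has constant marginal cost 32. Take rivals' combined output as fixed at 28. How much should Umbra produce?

With rivals' combined output fixed at 28, Umbra's profit is π_U = (160 - 28 - q_U)q_U - (32q_U) = (132 - q_U)q_U - (32q_U).
∂π_U/∂q_U = 100 - 2q_U = 0, so q_U = 50.

50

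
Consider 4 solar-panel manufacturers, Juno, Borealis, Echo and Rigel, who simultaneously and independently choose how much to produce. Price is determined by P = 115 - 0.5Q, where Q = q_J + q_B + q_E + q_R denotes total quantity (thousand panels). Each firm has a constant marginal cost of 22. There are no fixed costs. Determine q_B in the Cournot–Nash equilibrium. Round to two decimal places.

Each firm earns π_i = (115 - 0.5Q)q_i - 22q_i.
First-order condition (treating rivals' output as given): 93 - q_i - (1/2)·Σ_{j≠i} q_j = 0.
By symmetry each firm produces the same amount; substituting Σ_{j≠i} q_j = 3q_i yields q_i = 93/(5/2) = 186/5.

37.20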